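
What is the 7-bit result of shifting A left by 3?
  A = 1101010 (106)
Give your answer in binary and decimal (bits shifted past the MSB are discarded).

Shift left by 3: drop the top 3 bit(s), append 3 zero(s) on the right.
  1101010  ->  discard [110], keep [1010], append 000
= 1010000

Answer: 1010000 (80)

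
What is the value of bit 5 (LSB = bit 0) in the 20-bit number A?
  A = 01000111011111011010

Bit 5 is the 6th from the right.
  01000111011111011010
                ^
That bit is 0.

Answer: 0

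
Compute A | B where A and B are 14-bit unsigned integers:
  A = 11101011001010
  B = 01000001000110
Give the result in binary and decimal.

Apply | to each column (1 where either bit is 1):
  11101011001010
| 01000001000110
----------------
  11101011001110

Answer: 11101011001110 (15054)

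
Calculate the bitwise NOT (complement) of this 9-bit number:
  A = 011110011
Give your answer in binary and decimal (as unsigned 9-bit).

Flip each bit (0->1, 1->0):
  011110011
  100001100

Answer: 100001100 (268)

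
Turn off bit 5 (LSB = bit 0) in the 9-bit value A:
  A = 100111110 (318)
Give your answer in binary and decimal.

Mask = ~(1 << 5) = 111011111
Bit 5 of A is 1, so AND-ing with the mask clears it to 0.
  100111110
& 111011111
-----------
  100011110

Answer: 100011110 (286)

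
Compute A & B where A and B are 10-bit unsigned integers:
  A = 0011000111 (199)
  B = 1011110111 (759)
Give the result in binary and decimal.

Apply & to each column (1 only where both bits are 1):
  0011000111
& 1011110111
------------
  0011000111

Answer: 0011000111 (199)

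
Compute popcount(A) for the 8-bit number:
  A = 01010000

01010000
1-bits at positions (from bit 0 = LSB): 4, 6
Count = 2

Answer: 2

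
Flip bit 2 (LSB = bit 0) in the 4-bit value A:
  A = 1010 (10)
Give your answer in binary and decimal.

Mask = 1 << 2 = 0100
Bit 2 of A is 0; XOR with the mask flips it to 1.
  1010
^ 0100
------
  1110

Answer: 1110 (14)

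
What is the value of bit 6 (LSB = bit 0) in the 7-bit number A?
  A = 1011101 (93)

Bit 6 is the 7th from the right.
  1011101
  ^
That bit is 1.

Answer: 1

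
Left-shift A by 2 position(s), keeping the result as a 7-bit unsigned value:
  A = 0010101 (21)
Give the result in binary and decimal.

Shift left by 2: drop the top 2 bit(s), append 2 zero(s) on the right.
  0010101  ->  discard [00], keep [10101], append 00
= 1010100

Answer: 1010100 (84)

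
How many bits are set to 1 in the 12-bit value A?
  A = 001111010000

001111010000
1-bits at positions (from bit 0 = LSB): 4, 6, 7, 8, 9
Count = 5

Answer: 5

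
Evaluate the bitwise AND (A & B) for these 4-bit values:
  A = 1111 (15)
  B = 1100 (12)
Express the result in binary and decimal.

Apply & to each column (1 only where both bits are 1):
  1111
& 1100
------
  1100

Answer: 1100 (12)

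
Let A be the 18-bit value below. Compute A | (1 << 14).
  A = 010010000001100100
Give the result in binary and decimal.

Mask = 1 << 14 = 000100000000000000
Bit 14 of A is 0, so OR-ing with the mask flips it to 1.
  010010000001100100
| 000100000000000000
--------------------
  010110000001100100

Answer: 010110000001100100 (90212)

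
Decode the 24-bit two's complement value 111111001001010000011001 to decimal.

MSB is 1, so the value is negative. Find the magnitude:
1. Invert bits:  000000110110101111100110
2. Add 1:        000000110110101111100111  = 224231
3. Apply sign:   -224231

Answer: -224231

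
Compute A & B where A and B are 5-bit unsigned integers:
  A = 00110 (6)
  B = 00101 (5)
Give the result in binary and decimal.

Apply & to each column (1 only where both bits are 1):
  00110
& 00101
-------
  00100

Answer: 00100 (4)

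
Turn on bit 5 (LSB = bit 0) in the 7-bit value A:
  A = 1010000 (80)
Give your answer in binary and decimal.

Mask = 1 << 5 = 0100000
Bit 5 of A is 0, so OR-ing with the mask flips it to 1.
  1010000
| 0100000
---------
  1110000

Answer: 1110000 (112)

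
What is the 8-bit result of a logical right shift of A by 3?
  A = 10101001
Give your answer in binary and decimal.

Logical shift right by 3: drop the bottom 3 bit(s), prepend 3 zero(s) on the left.
  10101001  ->  keep [10101], discard [001], prepend 000
= 00010101

Answer: 00010101 (21)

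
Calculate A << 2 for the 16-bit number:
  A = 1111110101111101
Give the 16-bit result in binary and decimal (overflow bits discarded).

Shift left by 2: drop the top 2 bit(s), append 2 zero(s) on the right.
  1111110101111101  ->  discard [11], keep [11110101111101], append 00
= 1111010111110100

Answer: 1111010111110100 (62964)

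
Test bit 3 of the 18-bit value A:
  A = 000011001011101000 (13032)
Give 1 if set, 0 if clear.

Bit 3 is the 4th from the right.
  000011001011101000
                ^
That bit is 1.

Answer: 1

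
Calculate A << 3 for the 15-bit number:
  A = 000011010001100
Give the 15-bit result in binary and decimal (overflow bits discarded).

Shift left by 3: drop the top 3 bit(s), append 3 zero(s) on the right.
  000011010001100  ->  discard [000], keep [011010001100], append 000
= 011010001100000

Answer: 011010001100000 (13408)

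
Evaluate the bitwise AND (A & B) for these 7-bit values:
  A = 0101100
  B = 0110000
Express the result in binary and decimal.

Apply & to each column (1 only where both bits are 1):
  0101100
& 0110000
---------
  0100000

Answer: 0100000 (32)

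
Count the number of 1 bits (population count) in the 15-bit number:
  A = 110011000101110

110011000101110
1-bits at positions (from bit 0 = LSB): 1, 2, 3, 5, 9, 10, 13, 14
Count = 8

Answer: 8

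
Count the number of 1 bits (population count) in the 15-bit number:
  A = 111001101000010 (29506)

111001101000010
1-bits at positions (from bit 0 = LSB): 1, 6, 8, 9, 12, 13, 14
Count = 7

Answer: 7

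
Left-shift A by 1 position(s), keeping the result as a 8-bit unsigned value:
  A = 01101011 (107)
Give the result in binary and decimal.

Shift left by 1: drop the top 1 bit(s), append 1 zero(s) on the right.
  01101011  ->  discard [0], keep [1101011], append 0
= 11010110

Answer: 11010110 (214)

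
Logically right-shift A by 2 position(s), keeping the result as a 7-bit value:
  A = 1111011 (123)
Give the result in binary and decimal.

Logical shift right by 2: drop the bottom 2 bit(s), prepend 2 zero(s) on the left.
  1111011  ->  keep [11110], discard [11], prepend 00
= 0011110

Answer: 0011110 (30)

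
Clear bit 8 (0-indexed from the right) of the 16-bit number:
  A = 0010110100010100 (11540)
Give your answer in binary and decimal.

Mask = ~(1 << 8) = 1111111011111111
Bit 8 of A is 1, so AND-ing with the mask clears it to 0.
  0010110100010100
& 1111111011111111
------------------
  0010110000010100

Answer: 0010110000010100 (11284)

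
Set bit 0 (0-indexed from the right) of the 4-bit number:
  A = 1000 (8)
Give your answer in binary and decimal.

Mask = 1 << 0 = 0001
Bit 0 of A is 0, so OR-ing with the mask flips it to 1.
  1000
| 0001
------
  1001

Answer: 1001 (9)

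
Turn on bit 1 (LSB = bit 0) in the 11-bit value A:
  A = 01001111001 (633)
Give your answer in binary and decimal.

Mask = 1 << 1 = 00000000010
Bit 1 of A is 0, so OR-ing with the mask flips it to 1.
  01001111001
| 00000000010
-------------
  01001111011

Answer: 01001111011 (635)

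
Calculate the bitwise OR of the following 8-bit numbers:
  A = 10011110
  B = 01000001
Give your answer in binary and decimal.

Apply | to each column (1 where either bit is 1):
  10011110
| 01000001
----------
  11011111

Answer: 11011111 (223)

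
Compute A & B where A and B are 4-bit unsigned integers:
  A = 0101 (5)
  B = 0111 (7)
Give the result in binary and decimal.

Apply & to each column (1 only where both bits are 1):
  0101
& 0111
------
  0101

Answer: 0101 (5)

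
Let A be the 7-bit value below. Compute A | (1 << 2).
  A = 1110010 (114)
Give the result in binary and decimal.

Mask = 1 << 2 = 0000100
Bit 2 of A is 0, so OR-ing with the mask flips it to 1.
  1110010
| 0000100
---------
  1110110

Answer: 1110110 (118)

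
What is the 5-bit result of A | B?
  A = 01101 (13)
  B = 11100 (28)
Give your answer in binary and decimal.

Apply | to each column (1 where either bit is 1):
  01101
| 11100
-------
  11101

Answer: 11101 (29)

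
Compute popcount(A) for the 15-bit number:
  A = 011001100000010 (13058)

011001100000010
1-bits at positions (from bit 0 = LSB): 1, 8, 9, 12, 13
Count = 5

Answer: 5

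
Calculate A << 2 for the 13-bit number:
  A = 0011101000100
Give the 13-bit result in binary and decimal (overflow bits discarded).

Shift left by 2: drop the top 2 bit(s), append 2 zero(s) on the right.
  0011101000100  ->  discard [00], keep [11101000100], append 00
= 1110100010000

Answer: 1110100010000 (7440)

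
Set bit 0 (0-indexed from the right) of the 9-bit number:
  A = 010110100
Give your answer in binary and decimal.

Mask = 1 << 0 = 000000001
Bit 0 of A is 0, so OR-ing with the mask flips it to 1.
  010110100
| 000000001
-----------
  010110101

Answer: 010110101 (181)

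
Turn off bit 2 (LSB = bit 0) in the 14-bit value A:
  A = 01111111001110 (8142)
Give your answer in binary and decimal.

Mask = ~(1 << 2) = 11111111111011
Bit 2 of A is 1, so AND-ing with the mask clears it to 0.
  01111111001110
& 11111111111011
----------------
  01111111001010

Answer: 01111111001010 (8138)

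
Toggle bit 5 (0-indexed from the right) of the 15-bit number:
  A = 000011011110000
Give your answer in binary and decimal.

Mask = 1 << 5 = 000000000100000
Bit 5 of A is 1; XOR with the mask flips it to 0.
  000011011110000
^ 000000000100000
-----------------
  000011011010000

Answer: 000011011010000 (1744)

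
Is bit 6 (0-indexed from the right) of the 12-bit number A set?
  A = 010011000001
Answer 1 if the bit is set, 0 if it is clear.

Bit 6 is the 7th from the right.
  010011000001
       ^
That bit is 1.

Answer: 1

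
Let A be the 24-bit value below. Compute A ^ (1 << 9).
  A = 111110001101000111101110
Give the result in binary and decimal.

Mask = 1 << 9 = 000000000000001000000000
Bit 9 of A is 0; XOR with the mask flips it to 1.
  111110001101000111101110
^ 000000000000001000000000
--------------------------
  111110001101001111101110

Answer: 111110001101001111101110 (16307182)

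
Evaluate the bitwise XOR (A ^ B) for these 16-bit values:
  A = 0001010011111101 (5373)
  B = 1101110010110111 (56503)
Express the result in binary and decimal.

Apply ^ to each column (1 where bits differ):
  0001010011111101
^ 1101110010110111
------------------
  1100100001001010

Answer: 1100100001001010 (51274)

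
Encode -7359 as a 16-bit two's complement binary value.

1. Binary of +7359:  0001110010111111
2. Invert bits:     1110001101000000
3. Add 1:           1110001101000001

Answer: 1110001101000001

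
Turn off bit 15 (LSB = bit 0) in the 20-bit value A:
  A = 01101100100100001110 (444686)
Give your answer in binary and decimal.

Mask = ~(1 << 15) = 11110111111111111111
Bit 15 of A is 1, so AND-ing with the mask clears it to 0.
  01101100100100001110
& 11110111111111111111
----------------------
  01100100100100001110

Answer: 01100100100100001110 (411918)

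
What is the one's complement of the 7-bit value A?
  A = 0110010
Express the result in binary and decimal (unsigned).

Flip each bit (0->1, 1->0):
  0110010
  1001101

Answer: 1001101 (77)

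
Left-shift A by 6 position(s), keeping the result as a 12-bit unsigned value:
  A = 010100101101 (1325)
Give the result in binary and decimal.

Shift left by 6: drop the top 6 bit(s), append 6 zero(s) on the right.
  010100101101  ->  discard [010100], keep [101101], append 000000
= 101101000000

Answer: 101101000000 (2880)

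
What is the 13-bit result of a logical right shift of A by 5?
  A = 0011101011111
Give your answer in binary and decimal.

Logical shift right by 5: drop the bottom 5 bit(s), prepend 5 zero(s) on the left.
  0011101011111  ->  keep [00111010], discard [11111], prepend 00000
= 0000000111010

Answer: 0000000111010 (58)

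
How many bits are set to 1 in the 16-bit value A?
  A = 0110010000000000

0110010000000000
1-bits at positions (from bit 0 = LSB): 10, 13, 14
Count = 3

Answer: 3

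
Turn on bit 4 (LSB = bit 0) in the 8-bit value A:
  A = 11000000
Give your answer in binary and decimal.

Mask = 1 << 4 = 00010000
Bit 4 of A is 0, so OR-ing with the mask flips it to 1.
  11000000
| 00010000
----------
  11010000

Answer: 11010000 (208)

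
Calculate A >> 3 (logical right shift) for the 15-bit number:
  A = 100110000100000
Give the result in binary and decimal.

Logical shift right by 3: drop the bottom 3 bit(s), prepend 3 zero(s) on the left.
  100110000100000  ->  keep [100110000100], discard [000], prepend 000
= 000100110000100

Answer: 000100110000100 (2436)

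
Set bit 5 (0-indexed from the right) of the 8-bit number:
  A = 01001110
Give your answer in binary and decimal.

Mask = 1 << 5 = 00100000
Bit 5 of A is 0, so OR-ing with the mask flips it to 1.
  01001110
| 00100000
----------
  01101110

Answer: 01101110 (110)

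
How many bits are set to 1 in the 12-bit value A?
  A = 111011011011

111011011011
1-bits at positions (from bit 0 = LSB): 0, 1, 3, 4, 6, 7, 9, 10, 11
Count = 9

Answer: 9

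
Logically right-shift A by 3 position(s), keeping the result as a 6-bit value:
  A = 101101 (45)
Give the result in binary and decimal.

Logical shift right by 3: drop the bottom 3 bit(s), prepend 3 zero(s) on the left.
  101101  ->  keep [101], discard [101], prepend 000
= 000101

Answer: 000101 (5)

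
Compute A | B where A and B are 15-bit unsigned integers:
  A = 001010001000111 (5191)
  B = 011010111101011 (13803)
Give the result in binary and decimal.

Apply | to each column (1 where either bit is 1):
  001010001000111
| 011010111101011
-----------------
  011010111101111

Answer: 011010111101111 (13807)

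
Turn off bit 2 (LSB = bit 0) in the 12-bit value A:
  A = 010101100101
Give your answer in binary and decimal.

Mask = ~(1 << 2) = 111111111011
Bit 2 of A is 1, so AND-ing with the mask clears it to 0.
  010101100101
& 111111111011
--------------
  010101100001

Answer: 010101100001 (1377)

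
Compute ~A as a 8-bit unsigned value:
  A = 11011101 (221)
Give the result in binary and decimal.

Flip each bit (0->1, 1->0):
  11011101
  00100010

Answer: 00100010 (34)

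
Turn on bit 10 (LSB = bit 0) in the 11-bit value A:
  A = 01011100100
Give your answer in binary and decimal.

Mask = 1 << 10 = 10000000000
Bit 10 of A is 0, so OR-ing with the mask flips it to 1.
  01011100100
| 10000000000
-------------
  11011100100

Answer: 11011100100 (1764)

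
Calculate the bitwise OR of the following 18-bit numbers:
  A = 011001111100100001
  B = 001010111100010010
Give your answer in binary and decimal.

Apply | to each column (1 where either bit is 1):
  011001111100100001
| 001010111100010010
--------------------
  011011111100110011

Answer: 011011111100110011 (114483)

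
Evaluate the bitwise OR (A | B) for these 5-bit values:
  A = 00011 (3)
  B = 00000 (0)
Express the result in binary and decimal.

Apply | to each column (1 where either bit is 1):
  00011
| 00000
-------
  00011

Answer: 00011 (3)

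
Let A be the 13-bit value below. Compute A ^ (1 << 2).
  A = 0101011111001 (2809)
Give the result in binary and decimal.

Mask = 1 << 2 = 0000000000100
Bit 2 of A is 0; XOR with the mask flips it to 1.
  0101011111001
^ 0000000000100
---------------
  0101011111101

Answer: 0101011111101 (2813)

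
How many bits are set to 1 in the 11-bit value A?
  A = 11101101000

11101101000
1-bits at positions (from bit 0 = LSB): 3, 5, 6, 8, 9, 10
Count = 6

Answer: 6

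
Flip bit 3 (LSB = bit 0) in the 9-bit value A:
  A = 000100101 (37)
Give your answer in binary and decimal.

Mask = 1 << 3 = 000001000
Bit 3 of A is 0; XOR with the mask flips it to 1.
  000100101
^ 000001000
-----------
  000101101

Answer: 000101101 (45)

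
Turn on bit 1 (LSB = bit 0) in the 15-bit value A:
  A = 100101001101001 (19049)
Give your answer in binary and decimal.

Mask = 1 << 1 = 000000000000010
Bit 1 of A is 0, so OR-ing with the mask flips it to 1.
  100101001101001
| 000000000000010
-----------------
  100101001101011

Answer: 100101001101011 (19051)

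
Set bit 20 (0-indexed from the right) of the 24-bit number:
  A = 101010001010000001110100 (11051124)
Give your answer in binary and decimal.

Mask = 1 << 20 = 000100000000000000000000
Bit 20 of A is 0, so OR-ing with the mask flips it to 1.
  101010001010000001110100
| 000100000000000000000000
--------------------------
  101110001010000001110100

Answer: 101110001010000001110100 (12099700)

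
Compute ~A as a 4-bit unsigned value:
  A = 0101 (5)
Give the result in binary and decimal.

Flip each bit (0->1, 1->0):
  0101
  1010

Answer: 1010 (10)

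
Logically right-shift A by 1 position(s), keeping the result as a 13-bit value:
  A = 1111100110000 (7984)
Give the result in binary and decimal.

Logical shift right by 1: drop the bottom 1 bit(s), prepend 1 zero(s) on the left.
  1111100110000  ->  keep [111110011000], discard [0], prepend 0
= 0111110011000

Answer: 0111110011000 (3992)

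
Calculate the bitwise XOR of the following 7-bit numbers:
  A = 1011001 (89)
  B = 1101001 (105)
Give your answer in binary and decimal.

Apply ^ to each column (1 where bits differ):
  1011001
^ 1101001
---------
  0110000

Answer: 0110000 (48)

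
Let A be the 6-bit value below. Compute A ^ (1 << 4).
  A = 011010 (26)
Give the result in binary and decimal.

Mask = 1 << 4 = 010000
Bit 4 of A is 1; XOR with the mask flips it to 0.
  011010
^ 010000
--------
  001010

Answer: 001010 (10)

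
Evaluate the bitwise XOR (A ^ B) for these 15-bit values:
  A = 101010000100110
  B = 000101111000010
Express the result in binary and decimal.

Apply ^ to each column (1 where bits differ):
  101010000100110
^ 000101111000010
-----------------
  101111111100100

Answer: 101111111100100 (24548)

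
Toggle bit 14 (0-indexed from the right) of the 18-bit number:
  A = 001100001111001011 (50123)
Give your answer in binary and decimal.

Mask = 1 << 14 = 000100000000000000
Bit 14 of A is 1; XOR with the mask flips it to 0.
  001100001111001011
^ 000100000000000000
--------------------
  001000001111001011

Answer: 001000001111001011 (33739)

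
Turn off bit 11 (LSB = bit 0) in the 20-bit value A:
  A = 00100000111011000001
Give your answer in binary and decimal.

Mask = ~(1 << 11) = 11111111011111111111
Bit 11 of A is 1, so AND-ing with the mask clears it to 0.
  00100000111011000001
& 11111111011111111111
----------------------
  00100000011011000001

Answer: 00100000011011000001 (132801)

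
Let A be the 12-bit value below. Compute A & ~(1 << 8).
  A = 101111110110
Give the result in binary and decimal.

Mask = ~(1 << 8) = 111011111111
Bit 8 of A is 1, so AND-ing with the mask clears it to 0.
  101111110110
& 111011111111
--------------
  101011110110

Answer: 101011110110 (2806)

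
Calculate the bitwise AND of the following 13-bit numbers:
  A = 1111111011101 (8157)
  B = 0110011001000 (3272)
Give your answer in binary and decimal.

Apply & to each column (1 only where both bits are 1):
  1111111011101
& 0110011001000
---------------
  0110011001000

Answer: 0110011001000 (3272)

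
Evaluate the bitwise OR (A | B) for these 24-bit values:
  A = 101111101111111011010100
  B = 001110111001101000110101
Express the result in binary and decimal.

Apply | to each column (1 where either bit is 1):
  101111101111111011010100
| 001110111001101000110101
--------------------------
  101111111111111011110101

Answer: 101111111111111011110101 (12582645)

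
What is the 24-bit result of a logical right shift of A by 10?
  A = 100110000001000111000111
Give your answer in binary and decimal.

Logical shift right by 10: drop the bottom 10 bit(s), prepend 10 zero(s) on the left.
  100110000001000111000111  ->  keep [10011000000100], discard [0111000111], prepend 0000000000
= 000000000010011000000100

Answer: 000000000010011000000100 (9732)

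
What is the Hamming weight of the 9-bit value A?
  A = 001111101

001111101
1-bits at positions (from bit 0 = LSB): 0, 2, 3, 4, 5, 6
Count = 6

Answer: 6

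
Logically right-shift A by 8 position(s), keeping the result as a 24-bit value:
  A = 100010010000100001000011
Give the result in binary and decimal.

Logical shift right by 8: drop the bottom 8 bit(s), prepend 8 zero(s) on the left.
  100010010000100001000011  ->  keep [1000100100001000], discard [01000011], prepend 00000000
= 000000001000100100001000

Answer: 000000001000100100001000 (35080)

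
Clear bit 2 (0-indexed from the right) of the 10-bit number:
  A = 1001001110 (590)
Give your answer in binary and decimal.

Mask = ~(1 << 2) = 1111111011
Bit 2 of A is 1, so AND-ing with the mask clears it to 0.
  1001001110
& 1111111011
------------
  1001001010

Answer: 1001001010 (586)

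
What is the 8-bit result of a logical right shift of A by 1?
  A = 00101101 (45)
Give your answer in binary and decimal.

Logical shift right by 1: drop the bottom 1 bit(s), prepend 1 zero(s) on the left.
  00101101  ->  keep [0010110], discard [1], prepend 0
= 00010110

Answer: 00010110 (22)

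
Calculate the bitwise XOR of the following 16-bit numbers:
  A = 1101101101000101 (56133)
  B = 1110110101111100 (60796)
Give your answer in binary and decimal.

Apply ^ to each column (1 where bits differ):
  1101101101000101
^ 1110110101111100
------------------
  0011011000111001

Answer: 0011011000111001 (13881)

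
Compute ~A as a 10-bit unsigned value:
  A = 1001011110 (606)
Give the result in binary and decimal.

Flip each bit (0->1, 1->0):
  1001011110
  0110100001

Answer: 0110100001 (417)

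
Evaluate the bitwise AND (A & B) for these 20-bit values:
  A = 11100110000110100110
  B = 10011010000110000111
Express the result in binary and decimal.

Apply & to each column (1 only where both bits are 1):
  11100110000110100110
& 10011010000110000111
----------------------
  10000010000110000110

Answer: 10000010000110000110 (532870)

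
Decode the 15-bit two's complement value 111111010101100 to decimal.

MSB is 1, so the value is negative. Find the magnitude:
1. Invert bits:  000000101010011
2. Add 1:        000000101010100  = 340
3. Apply sign:   -340

Answer: -340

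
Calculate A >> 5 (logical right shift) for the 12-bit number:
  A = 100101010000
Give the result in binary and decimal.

Logical shift right by 5: drop the bottom 5 bit(s), prepend 5 zero(s) on the left.
  100101010000  ->  keep [1001010], discard [10000], prepend 00000
= 000001001010

Answer: 000001001010 (74)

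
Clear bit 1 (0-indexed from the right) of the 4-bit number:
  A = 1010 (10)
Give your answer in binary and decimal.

Mask = ~(1 << 1) = 1101
Bit 1 of A is 1, so AND-ing with the mask clears it to 0.
  1010
& 1101
------
  1000

Answer: 1000 (8)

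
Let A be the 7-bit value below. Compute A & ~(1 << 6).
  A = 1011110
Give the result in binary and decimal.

Mask = ~(1 << 6) = 0111111
Bit 6 of A is 1, so AND-ing with the mask clears it to 0.
  1011110
& 0111111
---------
  0011110

Answer: 0011110 (30)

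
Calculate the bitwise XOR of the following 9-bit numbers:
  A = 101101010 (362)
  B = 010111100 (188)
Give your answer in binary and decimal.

Apply ^ to each column (1 where bits differ):
  101101010
^ 010111100
-----------
  111010110

Answer: 111010110 (470)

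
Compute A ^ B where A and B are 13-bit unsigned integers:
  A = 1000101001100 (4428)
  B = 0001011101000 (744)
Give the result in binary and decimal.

Apply ^ to each column (1 where bits differ):
  1000101001100
^ 0001011101000
---------------
  1001110100100

Answer: 1001110100100 (5028)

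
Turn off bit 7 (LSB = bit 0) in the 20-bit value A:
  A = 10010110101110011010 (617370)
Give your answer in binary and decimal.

Mask = ~(1 << 7) = 11111111111101111111
Bit 7 of A is 1, so AND-ing with the mask clears it to 0.
  10010110101110011010
& 11111111111101111111
----------------------
  10010110101100011010

Answer: 10010110101100011010 (617242)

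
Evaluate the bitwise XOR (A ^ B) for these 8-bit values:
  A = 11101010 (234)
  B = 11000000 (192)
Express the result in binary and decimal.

Apply ^ to each column (1 where bits differ):
  11101010
^ 11000000
----------
  00101010

Answer: 00101010 (42)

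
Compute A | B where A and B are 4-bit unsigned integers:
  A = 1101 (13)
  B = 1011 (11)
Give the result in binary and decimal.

Apply | to each column (1 where either bit is 1):
  1101
| 1011
------
  1111

Answer: 1111 (15)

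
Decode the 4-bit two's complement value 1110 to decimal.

MSB is 1, so the value is negative. Find the magnitude:
1. Invert bits:  0001
2. Add 1:        0010  = 2
3. Apply sign:   -2

Answer: -2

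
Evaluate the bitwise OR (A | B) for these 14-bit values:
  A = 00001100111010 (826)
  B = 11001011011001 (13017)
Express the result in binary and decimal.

Apply | to each column (1 where either bit is 1):
  00001100111010
| 11001011011001
----------------
  11001111111011

Answer: 11001111111011 (13307)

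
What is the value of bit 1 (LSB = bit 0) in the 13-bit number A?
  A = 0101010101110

Bit 1 is the 2nd from the right.
  0101010101110
             ^
That bit is 1.

Answer: 1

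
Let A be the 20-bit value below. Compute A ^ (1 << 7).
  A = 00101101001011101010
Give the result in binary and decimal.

Mask = 1 << 7 = 00000000000010000000
Bit 7 of A is 1; XOR with the mask flips it to 0.
  00101101001011101010
^ 00000000000010000000
----------------------
  00101101001001101010

Answer: 00101101001001101010 (184938)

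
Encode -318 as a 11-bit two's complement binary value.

1. Binary of +318:  00100111110
2. Invert bits:     11011000001
3. Add 1:           11011000010

Answer: 11011000010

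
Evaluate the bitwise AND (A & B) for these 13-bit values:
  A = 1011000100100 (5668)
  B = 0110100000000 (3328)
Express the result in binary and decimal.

Apply & to each column (1 only where both bits are 1):
  1011000100100
& 0110100000000
---------------
  0010000000000

Answer: 0010000000000 (1024)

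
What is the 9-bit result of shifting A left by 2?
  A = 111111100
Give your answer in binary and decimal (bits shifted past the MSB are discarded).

Shift left by 2: drop the top 2 bit(s), append 2 zero(s) on the right.
  111111100  ->  discard [11], keep [1111100], append 00
= 111110000

Answer: 111110000 (496)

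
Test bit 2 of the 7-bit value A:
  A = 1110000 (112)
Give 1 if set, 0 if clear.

Bit 2 is the 3rd from the right.
  1110000
      ^
That bit is 0.

Answer: 0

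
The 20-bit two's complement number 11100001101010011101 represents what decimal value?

MSB is 1, so the value is negative. Find the magnitude:
1. Invert bits:  00011110010101100010
2. Add 1:        00011110010101100011  = 124259
3. Apply sign:   -124259

Answer: -124259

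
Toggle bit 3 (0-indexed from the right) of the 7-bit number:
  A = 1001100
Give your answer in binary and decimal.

Mask = 1 << 3 = 0001000
Bit 3 of A is 1; XOR with the mask flips it to 0.
  1001100
^ 0001000
---------
  1000100

Answer: 1000100 (68)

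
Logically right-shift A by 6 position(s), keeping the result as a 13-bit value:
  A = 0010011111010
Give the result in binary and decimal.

Logical shift right by 6: drop the bottom 6 bit(s), prepend 6 zero(s) on the left.
  0010011111010  ->  keep [0010011], discard [111010], prepend 000000
= 0000000010011

Answer: 0000000010011 (19)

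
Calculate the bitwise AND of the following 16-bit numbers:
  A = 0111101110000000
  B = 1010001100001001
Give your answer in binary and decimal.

Apply & to each column (1 only where both bits are 1):
  0111101110000000
& 1010001100001001
------------------
  0010001100000000

Answer: 0010001100000000 (8960)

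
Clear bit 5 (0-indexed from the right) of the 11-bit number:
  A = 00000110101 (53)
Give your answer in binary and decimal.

Mask = ~(1 << 5) = 11111011111
Bit 5 of A is 1, so AND-ing with the mask clears it to 0.
  00000110101
& 11111011111
-------------
  00000010101

Answer: 00000010101 (21)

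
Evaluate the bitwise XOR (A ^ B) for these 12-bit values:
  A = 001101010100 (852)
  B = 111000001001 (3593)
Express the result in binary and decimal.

Apply ^ to each column (1 where bits differ):
  001101010100
^ 111000001001
--------------
  110101011101

Answer: 110101011101 (3421)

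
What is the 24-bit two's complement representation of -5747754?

1. Binary of +5747754:  010101111011010000101010
2. Invert bits:     101010000100101111010101
3. Add 1:           101010000100101111010110

Answer: 101010000100101111010110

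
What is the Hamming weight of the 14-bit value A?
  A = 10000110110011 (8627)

10000110110011
1-bits at positions (from bit 0 = LSB): 0, 1, 4, 5, 7, 8, 13
Count = 7

Answer: 7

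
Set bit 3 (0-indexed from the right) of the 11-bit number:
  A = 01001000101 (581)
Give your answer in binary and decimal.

Mask = 1 << 3 = 00000001000
Bit 3 of A is 0, so OR-ing with the mask flips it to 1.
  01001000101
| 00000001000
-------------
  01001001101

Answer: 01001001101 (589)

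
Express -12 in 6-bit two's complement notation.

1. Binary of +12:  001100
2. Invert bits:     110011
3. Add 1:           110100

Answer: 110100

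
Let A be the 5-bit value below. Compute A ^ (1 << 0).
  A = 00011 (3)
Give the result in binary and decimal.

Mask = 1 << 0 = 00001
Bit 0 of A is 1; XOR with the mask flips it to 0.
  00011
^ 00001
-------
  00010

Answer: 00010 (2)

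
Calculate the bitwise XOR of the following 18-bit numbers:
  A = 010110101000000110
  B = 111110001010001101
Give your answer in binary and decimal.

Apply ^ to each column (1 where bits differ):
  010110101000000110
^ 111110001010001101
--------------------
  101000100010001011

Answer: 101000100010001011 (166027)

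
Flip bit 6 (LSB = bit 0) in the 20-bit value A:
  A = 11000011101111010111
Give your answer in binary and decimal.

Mask = 1 << 6 = 00000000000001000000
Bit 6 of A is 1; XOR with the mask flips it to 0.
  11000011101111010111
^ 00000000000001000000
----------------------
  11000011101110010111

Answer: 11000011101110010111 (801687)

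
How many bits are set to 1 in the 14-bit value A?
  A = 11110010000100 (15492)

11110010000100
1-bits at positions (from bit 0 = LSB): 2, 7, 10, 11, 12, 13
Count = 6

Answer: 6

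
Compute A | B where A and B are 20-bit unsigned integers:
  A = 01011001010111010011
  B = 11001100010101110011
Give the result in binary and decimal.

Apply | to each column (1 where either bit is 1):
  01011001010111010011
| 11001100010101110011
----------------------
  11011101010111110011

Answer: 11011101010111110011 (906739)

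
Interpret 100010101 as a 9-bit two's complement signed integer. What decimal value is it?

MSB is 1, so the value is negative. Find the magnitude:
1. Invert bits:  011101010
2. Add 1:        011101011  = 235
3. Apply sign:   -235

Answer: -235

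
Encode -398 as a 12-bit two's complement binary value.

1. Binary of +398:  000110001110
2. Invert bits:     111001110001
3. Add 1:           111001110010

Answer: 111001110010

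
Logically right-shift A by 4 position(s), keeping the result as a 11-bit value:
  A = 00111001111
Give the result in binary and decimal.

Logical shift right by 4: drop the bottom 4 bit(s), prepend 4 zero(s) on the left.
  00111001111  ->  keep [0011100], discard [1111], prepend 0000
= 00000011100

Answer: 00000011100 (28)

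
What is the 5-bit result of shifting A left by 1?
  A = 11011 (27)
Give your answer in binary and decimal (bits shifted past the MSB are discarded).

Shift left by 1: drop the top 1 bit(s), append 1 zero(s) on the right.
  11011  ->  discard [1], keep [1011], append 0
= 10110

Answer: 10110 (22)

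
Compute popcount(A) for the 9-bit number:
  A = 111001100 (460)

111001100
1-bits at positions (from bit 0 = LSB): 2, 3, 6, 7, 8
Count = 5

Answer: 5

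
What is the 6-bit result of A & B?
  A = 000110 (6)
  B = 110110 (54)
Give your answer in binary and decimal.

Apply & to each column (1 only where both bits are 1):
  000110
& 110110
--------
  000110

Answer: 000110 (6)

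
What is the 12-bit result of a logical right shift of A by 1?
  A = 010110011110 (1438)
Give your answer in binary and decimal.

Logical shift right by 1: drop the bottom 1 bit(s), prepend 1 zero(s) on the left.
  010110011110  ->  keep [01011001111], discard [0], prepend 0
= 001011001111

Answer: 001011001111 (719)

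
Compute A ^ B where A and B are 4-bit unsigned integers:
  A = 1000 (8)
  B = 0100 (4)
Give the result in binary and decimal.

Apply ^ to each column (1 where bits differ):
  1000
^ 0100
------
  1100

Answer: 1100 (12)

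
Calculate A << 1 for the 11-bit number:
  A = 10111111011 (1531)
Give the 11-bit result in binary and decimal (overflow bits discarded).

Shift left by 1: drop the top 1 bit(s), append 1 zero(s) on the right.
  10111111011  ->  discard [1], keep [0111111011], append 0
= 01111110110

Answer: 01111110110 (1014)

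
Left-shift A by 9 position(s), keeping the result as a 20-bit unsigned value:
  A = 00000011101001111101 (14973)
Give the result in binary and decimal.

Shift left by 9: drop the top 9 bit(s), append 9 zero(s) on the right.
  00000011101001111101  ->  discard [000000111], keep [01001111101], append 000000000
= 01001111101000000000

Answer: 01001111101000000000 (326144)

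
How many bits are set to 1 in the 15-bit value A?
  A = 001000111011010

001000111011010
1-bits at positions (from bit 0 = LSB): 1, 3, 4, 6, 7, 8, 12
Count = 7

Answer: 7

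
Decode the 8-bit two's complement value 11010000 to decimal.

MSB is 1, so the value is negative. Find the magnitude:
1. Invert bits:  00101111
2. Add 1:        00110000  = 48
3. Apply sign:   -48

Answer: -48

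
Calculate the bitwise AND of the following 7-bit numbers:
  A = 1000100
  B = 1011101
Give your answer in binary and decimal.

Apply & to each column (1 only where both bits are 1):
  1000100
& 1011101
---------
  1000100

Answer: 1000100 (68)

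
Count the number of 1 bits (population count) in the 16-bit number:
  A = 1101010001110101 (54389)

1101010001110101
1-bits at positions (from bit 0 = LSB): 0, 2, 4, 5, 6, 10, 12, 14, 15
Count = 9

Answer: 9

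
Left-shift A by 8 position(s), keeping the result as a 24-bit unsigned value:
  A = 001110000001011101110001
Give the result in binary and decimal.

Shift left by 8: drop the top 8 bit(s), append 8 zero(s) on the right.
  001110000001011101110001  ->  discard [00111000], keep [0001011101110001], append 00000000
= 000101110111000100000000

Answer: 000101110111000100000000 (1536256)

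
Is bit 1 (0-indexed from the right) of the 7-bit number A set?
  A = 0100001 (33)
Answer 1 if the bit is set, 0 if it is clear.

Bit 1 is the 2nd from the right.
  0100001
       ^
That bit is 0.

Answer: 0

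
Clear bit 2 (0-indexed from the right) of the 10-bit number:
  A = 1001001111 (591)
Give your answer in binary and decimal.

Mask = ~(1 << 2) = 1111111011
Bit 2 of A is 1, so AND-ing with the mask clears it to 0.
  1001001111
& 1111111011
------------
  1001001011

Answer: 1001001011 (587)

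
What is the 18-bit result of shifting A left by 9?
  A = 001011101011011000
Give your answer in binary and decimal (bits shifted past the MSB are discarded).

Shift left by 9: drop the top 9 bit(s), append 9 zero(s) on the right.
  001011101011011000  ->  discard [001011101], keep [011011000], append 000000000
= 011011000000000000

Answer: 011011000000000000 (110592)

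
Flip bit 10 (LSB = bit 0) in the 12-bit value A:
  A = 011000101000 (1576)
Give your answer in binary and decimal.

Mask = 1 << 10 = 010000000000
Bit 10 of A is 1; XOR with the mask flips it to 0.
  011000101000
^ 010000000000
--------------
  001000101000

Answer: 001000101000 (552)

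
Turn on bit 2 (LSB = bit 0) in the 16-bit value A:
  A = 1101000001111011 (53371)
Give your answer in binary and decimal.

Mask = 1 << 2 = 0000000000000100
Bit 2 of A is 0, so OR-ing with the mask flips it to 1.
  1101000001111011
| 0000000000000100
------------------
  1101000001111111

Answer: 1101000001111111 (53375)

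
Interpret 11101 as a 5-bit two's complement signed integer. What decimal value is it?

MSB is 1, so the value is negative. Find the magnitude:
1. Invert bits:  00010
2. Add 1:        00011  = 3
3. Apply sign:   -3

Answer: -3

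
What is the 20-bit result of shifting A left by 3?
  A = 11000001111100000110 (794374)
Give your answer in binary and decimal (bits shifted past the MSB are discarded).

Shift left by 3: drop the top 3 bit(s), append 3 zero(s) on the right.
  11000001111100000110  ->  discard [110], keep [00001111100000110], append 000
= 00001111100000110000

Answer: 00001111100000110000 (63536)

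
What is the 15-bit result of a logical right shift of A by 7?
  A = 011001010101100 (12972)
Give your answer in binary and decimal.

Logical shift right by 7: drop the bottom 7 bit(s), prepend 7 zero(s) on the left.
  011001010101100  ->  keep [01100101], discard [0101100], prepend 0000000
= 000000001100101

Answer: 000000001100101 (101)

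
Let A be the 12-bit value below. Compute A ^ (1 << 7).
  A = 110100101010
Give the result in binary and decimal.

Mask = 1 << 7 = 000010000000
Bit 7 of A is 0; XOR with the mask flips it to 1.
  110100101010
^ 000010000000
--------------
  110110101010

Answer: 110110101010 (3498)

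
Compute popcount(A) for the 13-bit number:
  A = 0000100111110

0000100111110
1-bits at positions (from bit 0 = LSB): 1, 2, 3, 4, 5, 8
Count = 6

Answer: 6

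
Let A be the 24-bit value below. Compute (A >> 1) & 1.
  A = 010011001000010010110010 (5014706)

Bit 1 is the 2nd from the right.
  010011001000010010110010
                        ^
That bit is 1.

Answer: 1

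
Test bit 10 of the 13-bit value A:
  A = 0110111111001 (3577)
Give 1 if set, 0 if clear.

Bit 10 is the 11th from the right.
  0110111111001
    ^
That bit is 1.

Answer: 1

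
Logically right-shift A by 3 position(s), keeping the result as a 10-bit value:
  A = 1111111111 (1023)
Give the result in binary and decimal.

Logical shift right by 3: drop the bottom 3 bit(s), prepend 3 zero(s) on the left.
  1111111111  ->  keep [1111111], discard [111], prepend 000
= 0001111111

Answer: 0001111111 (127)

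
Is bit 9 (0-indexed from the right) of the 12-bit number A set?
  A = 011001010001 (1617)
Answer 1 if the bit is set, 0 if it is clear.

Bit 9 is the 10th from the right.
  011001010001
    ^
That bit is 1.

Answer: 1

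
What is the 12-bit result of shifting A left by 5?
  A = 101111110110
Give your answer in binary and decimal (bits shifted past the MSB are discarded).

Shift left by 5: drop the top 5 bit(s), append 5 zero(s) on the right.
  101111110110  ->  discard [10111], keep [1110110], append 00000
= 111011000000

Answer: 111011000000 (3776)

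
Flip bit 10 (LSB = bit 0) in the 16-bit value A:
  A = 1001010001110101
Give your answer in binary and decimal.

Mask = 1 << 10 = 0000010000000000
Bit 10 of A is 1; XOR with the mask flips it to 0.
  1001010001110101
^ 0000010000000000
------------------
  1001000001110101

Answer: 1001000001110101 (36981)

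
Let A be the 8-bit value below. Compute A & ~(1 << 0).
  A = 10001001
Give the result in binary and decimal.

Mask = ~(1 << 0) = 11111110
Bit 0 of A is 1, so AND-ing with the mask clears it to 0.
  10001001
& 11111110
----------
  10001000

Answer: 10001000 (136)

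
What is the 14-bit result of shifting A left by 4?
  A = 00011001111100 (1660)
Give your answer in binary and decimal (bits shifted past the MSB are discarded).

Shift left by 4: drop the top 4 bit(s), append 4 zero(s) on the right.
  00011001111100  ->  discard [0001], keep [1001111100], append 0000
= 10011111000000

Answer: 10011111000000 (10176)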